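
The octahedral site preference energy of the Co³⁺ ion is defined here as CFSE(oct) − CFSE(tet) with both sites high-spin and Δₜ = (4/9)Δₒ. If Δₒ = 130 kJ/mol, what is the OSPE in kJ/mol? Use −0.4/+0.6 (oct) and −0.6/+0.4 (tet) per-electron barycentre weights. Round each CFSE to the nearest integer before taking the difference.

-17

Co³⁺: group 9, so d-count = 9 − 3 = 6.
In an octahedral site d⁶ (HS) is t2g^4 e_g^2, giving CFSE(oct) = -0.4Δₒ = -52 kJ/mol.
Tetrahedral: e^3 t2^3, CFSE = 3(−0.6) + 3(+0.4) = -0.6Δₜ = -0.6 × (4/9) × 130 = -35 kJ/mol.
OSPE = -52 − (-35) = -17 kJ/mol.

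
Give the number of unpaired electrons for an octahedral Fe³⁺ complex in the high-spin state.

Group 8 minus oxidation state +3 gives a d⁵ configuration for Fe³⁺.
Configuration: t2g^3 e_g^2, giving 5 unpaired electrons.

5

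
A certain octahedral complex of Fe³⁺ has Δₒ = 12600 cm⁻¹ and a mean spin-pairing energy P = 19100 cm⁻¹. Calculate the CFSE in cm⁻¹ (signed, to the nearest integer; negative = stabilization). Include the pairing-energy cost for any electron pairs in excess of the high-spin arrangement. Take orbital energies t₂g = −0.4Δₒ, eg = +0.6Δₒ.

0

Group 8 minus oxidation state +3 gives a d⁵ configuration for Fe³⁺.
Δₒ < P, so pairing is avoided: the ground state is high-spin.
That gives t₂g³ eg².
Orbital CFSE = 0.0Δₒ = 0.0 × 12600 = 0 cm⁻¹.
High-spin has no excess pairs, so no pairing correction applies.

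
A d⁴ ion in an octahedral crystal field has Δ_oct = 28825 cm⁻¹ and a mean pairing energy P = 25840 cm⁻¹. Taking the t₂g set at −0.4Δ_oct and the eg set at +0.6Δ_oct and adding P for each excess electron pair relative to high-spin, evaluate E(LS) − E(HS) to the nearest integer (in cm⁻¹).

-2985

High-spin d⁴ fills as t₂g³ eg¹ with CFSE 3(−0.4) + 1(+0.6) = -0.6Δ_oct = -17295 cm⁻¹.
Low-spin: t₂g⁴ eg⁰, orbital CFSE = -1.6Δ_oct = -46120 cm⁻¹; plus 1 excess pair × P = +25840 cm⁻¹; total -20280 cm⁻¹.
The difference is -20280 − (-17295) = -2985 cm⁻¹, so low-spin lies lower.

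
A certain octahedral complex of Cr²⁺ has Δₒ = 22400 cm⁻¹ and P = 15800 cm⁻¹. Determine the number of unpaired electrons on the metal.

Group 6 minus oxidation state +2 gives a d⁴ configuration for Cr²⁺.
Δₒ > P, so pairing is preferred: the ground state is low-spin.
Configuration: t2g^4 e_g^0.
Unpaired electrons: 2.

2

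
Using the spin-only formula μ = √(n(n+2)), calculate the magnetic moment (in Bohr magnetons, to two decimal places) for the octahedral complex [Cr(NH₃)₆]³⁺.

3.87 Bohr magnetons

NH₃ is neutral, so the +3 overall charge sits on Cr: oxidation state +3.
Cr sits in group 6; removing 3 electrons leaves Cr³⁺ with 6 − 3 = 3 d electrons.
For octahedral d³ the high- and low-spin configurations coincide.
Configuration: t₂g³ eg⁰ → 3 unpaired electrons.
μ(spin-only) = √[3(3+2)] = √15 ≈ 3.87 Bohr magnetons.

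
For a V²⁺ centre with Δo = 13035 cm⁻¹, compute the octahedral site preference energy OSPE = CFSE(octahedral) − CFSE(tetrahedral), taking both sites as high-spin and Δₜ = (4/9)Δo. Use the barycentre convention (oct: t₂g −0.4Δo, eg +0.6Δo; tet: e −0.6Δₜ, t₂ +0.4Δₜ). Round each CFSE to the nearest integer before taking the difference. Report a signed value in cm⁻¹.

-11007

V²⁺: group 5, so d-count = 5 − 2 = 3.
Octahedral high-spin t₂g³ eg⁰: CFSE = -1.2 × 13035 = -15642 cm⁻¹.
In a tetrahedral site the filling is e² t₂¹: CFSE(tet) = -0.8Δₜ = -0.8 × (4/9)(13035) = -4635 cm⁻¹.
OSPE = -15642 − (-4635) = -11007 cm⁻¹.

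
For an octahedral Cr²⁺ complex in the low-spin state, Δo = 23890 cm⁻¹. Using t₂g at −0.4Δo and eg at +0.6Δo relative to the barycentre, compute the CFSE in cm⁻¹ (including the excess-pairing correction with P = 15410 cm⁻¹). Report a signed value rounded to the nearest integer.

-22814

Group 6 minus oxidation state +2 gives a d⁴ configuration for Cr²⁺.
Configuration: t₂g⁴ eg⁰.
CFSE(orbital) = 4×(-0.4Δo) + 0×(0.6Δo) = -1.6Δo; with Δo = 23890 cm⁻¹ that is -38224 cm⁻¹.
Relative to high-spin t₂g³ eg¹ (0 paired), the low-spin configuration has 1 additional pair, contributing +1 × 15410 = +15410 cm⁻¹.
Combining: -38224 + 15410 = -22814 cm⁻¹.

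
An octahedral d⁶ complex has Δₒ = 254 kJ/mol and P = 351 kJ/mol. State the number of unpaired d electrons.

With Δₒ < P the complex is high-spin.
Configuration: t2g^4 e_g^2.
Unpaired electrons: 4.

4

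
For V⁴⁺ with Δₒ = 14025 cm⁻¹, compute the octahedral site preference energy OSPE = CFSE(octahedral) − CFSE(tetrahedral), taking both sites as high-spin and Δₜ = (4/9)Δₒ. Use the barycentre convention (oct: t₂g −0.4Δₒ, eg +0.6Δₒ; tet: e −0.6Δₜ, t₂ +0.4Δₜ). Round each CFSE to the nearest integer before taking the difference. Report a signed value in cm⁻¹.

-1870

V sits in group 5; removing 4 electrons leaves V⁴⁺ with 5 − 4 = 1 d electrons.
Octahedral high-spin t₂g¹ eg⁰: CFSE = -0.4 × 14025 = -5610 cm⁻¹.
Tetrahedral: e¹ t₂⁰, CFSE = 1(−0.6) + 0(+0.4) = -0.6Δₜ = -0.6 × (4/9) × 14025 = -3740 cm⁻¹.
OSPE = -5610 − (-3740) = -1870 cm⁻¹.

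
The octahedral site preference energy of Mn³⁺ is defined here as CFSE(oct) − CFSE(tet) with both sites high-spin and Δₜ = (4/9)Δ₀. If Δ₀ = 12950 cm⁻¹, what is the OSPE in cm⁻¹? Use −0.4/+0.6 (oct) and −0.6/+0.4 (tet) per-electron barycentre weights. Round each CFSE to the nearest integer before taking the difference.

-5468

Mn³⁺: group 7, so d-count = 7 − 3 = 4.
Octahedral high-spin t₂g³ eg¹: CFSE = -0.6 × 12950 = -7770 cm⁻¹.
Tetrahedral: e² t₂², CFSE = 2(−0.6) + 2(+0.4) = -0.4Δₜ = -0.4 × (4/9) × 12950 = -2302 cm⁻¹.
OSPE = -7770 − (-2302) = -5468 cm⁻¹.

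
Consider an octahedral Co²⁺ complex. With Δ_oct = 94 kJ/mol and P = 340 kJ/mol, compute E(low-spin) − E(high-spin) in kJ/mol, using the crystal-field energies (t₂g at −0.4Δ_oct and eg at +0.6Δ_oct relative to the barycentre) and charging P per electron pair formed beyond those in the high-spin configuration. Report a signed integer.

246

Co²⁺: group 9, so d-count = 9 − 2 = 7.
High-spin d⁷ fills as t₂g⁵ eg² with CFSE 5(−0.4) + 2(+0.6) = -0.8Δ_oct = -75 kJ/mol.
For low-spin the configuration is t₂g⁶ eg¹: orbital energy -1.8 × 94 = -169 kJ/mol, and 1 additional pair relative to high-spin adds 340 kJ/mol, giving 171 kJ/mol.
Thus E(LS) − E(HS) = 246 kJ/mol.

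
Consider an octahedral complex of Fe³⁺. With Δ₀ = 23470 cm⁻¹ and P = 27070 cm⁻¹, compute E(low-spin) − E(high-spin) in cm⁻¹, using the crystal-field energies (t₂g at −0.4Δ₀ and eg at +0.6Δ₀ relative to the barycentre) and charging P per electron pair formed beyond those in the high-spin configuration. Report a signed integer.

Group 8 minus oxidation state +3 gives a d⁵ configuration for Fe³⁺.
High-spin d⁵ fills as t₂g³ eg² with CFSE 3(−0.4) + 2(+0.6) = 0.0Δ₀ = 0 cm⁻¹.
For low-spin the configuration is t₂g⁵ eg⁰: orbital energy -2.0 × 23470 = -46940 cm⁻¹, and 2 additional pairs relative to high-spin add 54140 cm⁻¹, giving 7200 cm⁻¹.
E(LS) − E(HS) = 7200 − (0) = 7200 cm⁻¹.

7200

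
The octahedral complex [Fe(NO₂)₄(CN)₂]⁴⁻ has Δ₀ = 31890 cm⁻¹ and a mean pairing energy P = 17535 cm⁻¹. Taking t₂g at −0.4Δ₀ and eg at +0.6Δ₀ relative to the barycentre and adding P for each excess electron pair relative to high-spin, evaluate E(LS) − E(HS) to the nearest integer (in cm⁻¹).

Ligand charges: 4×(-1) from NO₂⁻ and 2×(-1) from CN⁻ sum to -6; with overall charge -4, Fe is +2.
Fe sits in group 8; removing 2 electrons leaves Fe²⁺ with 8 − 2 = 6 d electrons.
High-spin: t₂g⁴ eg², CFSE = -0.4Δ₀ = -12756 cm⁻¹.
Low-spin: t₂g⁶ eg⁰, orbital CFSE = -2.4Δ₀ = -76536 cm⁻¹; plus 2 excess pairs × P = +35070 cm⁻¹; total -41466 cm⁻¹.
The difference is -41466 − (-12756) = -28710 cm⁻¹, so low-spin lies lower.

-28710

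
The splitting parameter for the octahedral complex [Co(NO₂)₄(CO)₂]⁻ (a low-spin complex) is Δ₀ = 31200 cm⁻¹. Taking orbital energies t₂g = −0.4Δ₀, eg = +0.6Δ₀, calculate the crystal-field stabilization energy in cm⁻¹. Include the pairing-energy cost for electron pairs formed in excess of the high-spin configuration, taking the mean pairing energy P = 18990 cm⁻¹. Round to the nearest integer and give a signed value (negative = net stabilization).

Ligand charges: 4×(-1) from NO₂⁻ and 2×(+0) from CO sum to -4; with overall charge -1, Co is +3.
Group 9 minus oxidation state +3 gives a d⁶ configuration for Co³⁺.
The d⁶ electrons fill as t₂g⁶ eg⁰.
The orbital stabilization is -2.4Δ₀ = -2.4 × 31200 = -74880 cm⁻¹.
Pairing penalty: 3 pairs vs 1 in the high-spin reference → 2 extra × P = 37980 cm⁻¹.
Net CFSE = -74880 + 37980 = -36900 cm⁻¹.

-36900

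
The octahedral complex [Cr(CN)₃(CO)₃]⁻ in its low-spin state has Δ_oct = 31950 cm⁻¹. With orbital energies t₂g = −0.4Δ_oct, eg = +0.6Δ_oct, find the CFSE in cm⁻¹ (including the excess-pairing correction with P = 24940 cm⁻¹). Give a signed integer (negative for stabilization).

Ligand charges: 3×(-1) from CN⁻ and 3×(+0) from CO sum to -3; with overall charge -1, Cr is +2.
Cr sits in group 6; removing 2 electrons leaves Cr²⁺ with 6 − 2 = 4 d electrons.
Electron filling gives t₂g⁴ eg⁰.
Orbital CFSE = 4(-0.4) + 0(0.6) = -1.6Δ_oct = -1.6 × 31950 = -51120 cm⁻¹.
High-spin d⁴ would be t₂g³ eg¹ with 0 pairs; low-spin has 1, so 1 excess pair costs +1P = +24940 cm⁻¹.
Net CFSE = -51120 + 24940 = -26180 cm⁻¹.

-26180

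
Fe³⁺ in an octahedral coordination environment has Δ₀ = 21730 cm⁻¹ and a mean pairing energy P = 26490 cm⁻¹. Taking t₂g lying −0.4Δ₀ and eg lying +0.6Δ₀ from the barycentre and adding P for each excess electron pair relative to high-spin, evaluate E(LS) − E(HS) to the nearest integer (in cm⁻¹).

9520

Fe sits in group 8; removing 3 electrons leaves Fe³⁺ with 8 − 3 = 5 d electrons.
High-spin d⁵ fills as t₂g³ eg² with CFSE 3(−0.4) + 2(+0.6) = 0.0Δ₀ = 0 cm⁻¹.
Low-spin: t₂g⁵ eg⁰, orbital CFSE = -2.0Δ₀ = -43460 cm⁻¹; plus 2 excess pairs × P = +52980 cm⁻¹; total 9520 cm⁻¹.
E(LS) − E(HS) = 9520 − (0) = 9520 cm⁻¹.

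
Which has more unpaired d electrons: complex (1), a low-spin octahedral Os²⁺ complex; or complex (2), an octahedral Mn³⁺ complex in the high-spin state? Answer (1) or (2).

(1): Os is in group 8, so Os²⁺ is d⁶ (8 − 2 = 6); t₂g⁶ eg⁰ → 0 unpaired.
(2): Group 7 minus oxidation state +3 gives a d⁴ configuration for Mn³⁺; t₂g³ eg¹ → 4 unpaired.
So (2) has more unpaired electrons.

(2)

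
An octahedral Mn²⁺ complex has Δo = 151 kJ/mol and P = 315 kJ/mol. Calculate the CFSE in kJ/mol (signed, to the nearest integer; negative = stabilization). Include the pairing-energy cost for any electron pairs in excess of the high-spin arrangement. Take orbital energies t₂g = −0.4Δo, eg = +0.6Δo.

0

Mn²⁺: group 7, so d-count = 7 − 2 = 5.
Since Δo = 151 kJ/mol < P = 315 kJ/mol, the complex adopts the high-spin configuration.
Configuration: t₂g³ eg².
Orbital CFSE = 0.0Δo = 0.0 × 151 = 0 kJ/mol.
High-spin has no excess pairs, so no pairing correction applies.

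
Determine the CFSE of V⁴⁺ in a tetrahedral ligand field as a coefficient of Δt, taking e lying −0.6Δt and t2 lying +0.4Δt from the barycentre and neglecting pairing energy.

-0.6 Δt

V⁴⁺: group 5, so d-count = 5 − 4 = 1.
Tetrahedral fields are weak (Δₜ ≈ 4/9 Δₒ), so electrons fill high-spin.
Configuration: e^1 t2^0.
CFSE = 1(-0.6Δt) + 0(0.4Δt) = -0.6Δt + 0.0Δt = -0.6Δt.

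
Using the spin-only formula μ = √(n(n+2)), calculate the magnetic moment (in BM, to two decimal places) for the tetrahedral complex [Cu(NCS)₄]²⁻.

Each NCS⁻ contributes -1; 4 × (-1) = -4. With overall charge -2, Cu is in the +2 oxidation state.
Cu is in group 11, so Cu²⁺ is d⁹ (11 − 2 = 9).
Tetrahedral splitting is small, so the complex is high-spin.
Configuration: e^4 t2^5 → 1 unpaired electron.
μ(spin-only) = √[1(1+2)] = √3 ≈ 1.73 BM.

1.73 BM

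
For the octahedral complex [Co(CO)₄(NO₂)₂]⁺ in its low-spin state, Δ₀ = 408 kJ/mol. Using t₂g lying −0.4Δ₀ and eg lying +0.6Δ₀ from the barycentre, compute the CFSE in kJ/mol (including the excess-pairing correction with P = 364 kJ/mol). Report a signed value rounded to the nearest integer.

-251

Ligand charges: 4×(+0) from CO and 2×(-1) from NO₂⁻ sum to -2; with overall charge +1, Co is +3.
Co³⁺: group 9, so d-count = 9 − 3 = 6.
Electron filling gives t₂g⁶ eg⁰.
CFSE(orbital) = 6×(-0.4Δ₀) + 0×(0.6Δ₀) = -2.4Δ₀; with Δ₀ = 408 kJ/mol that is -979 kJ/mol.
Relative to high-spin t₂g⁴ eg² (1 paired), the low-spin configuration has 2 additional pairs, contributing +2 × 364 = +728 kJ/mol.
Net CFSE = -979 + 728 = -251 kJ/mol.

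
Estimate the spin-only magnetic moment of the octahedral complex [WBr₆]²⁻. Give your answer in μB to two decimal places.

2.83 μB

Each Br⁻ contributes -1; 6 × (-1) = -6. With overall charge -2, W is in the +4 oxidation state.
W is in group 6, so W⁴⁺ is d² (6 − 4 = 2).
For octahedral d² the high- and low-spin configurations coincide.
Configuration: t₂g² eg⁰ → 2 unpaired electrons.
μ(spin-only) = √[2(2+2)] = √8 ≈ 2.83 μB.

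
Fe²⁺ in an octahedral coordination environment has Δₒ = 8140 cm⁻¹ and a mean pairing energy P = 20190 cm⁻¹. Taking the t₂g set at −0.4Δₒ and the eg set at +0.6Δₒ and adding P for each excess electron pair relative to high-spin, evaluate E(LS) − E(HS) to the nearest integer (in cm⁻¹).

Group 8 minus oxidation state +2 gives a d⁶ configuration for Fe²⁺.
High-spin d⁶ fills as t₂g⁴ eg² with CFSE 4(−0.4) + 2(+0.6) = -0.4Δₒ = -3256 cm⁻¹.
Low-spin t₂g⁶ eg⁰ gives -2.4Δₒ = -19536 cm⁻¹, but forming 2 extra pairs costs 2P = 40380 cm⁻¹, so E(LS) = -19536 + 40380 = 20844 cm⁻¹.
Thus E(LS) − E(HS) = 24100 cm⁻¹.

24100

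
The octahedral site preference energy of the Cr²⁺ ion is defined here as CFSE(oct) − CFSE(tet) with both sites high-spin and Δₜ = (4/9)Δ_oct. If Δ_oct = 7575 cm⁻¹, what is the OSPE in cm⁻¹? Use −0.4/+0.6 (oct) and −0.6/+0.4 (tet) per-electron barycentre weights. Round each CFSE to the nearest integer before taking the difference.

-3198

Cr sits in group 6; removing 2 electrons leaves Cr²⁺ with 6 − 2 = 4 d electrons.
In an octahedral site d⁴ (HS) is t2g^3 e_g^1, giving CFSE(oct) = -0.6Δ_oct = -4545 cm⁻¹.
Tetrahedral e^2 t2^2 gives -0.4Δₜ = -0.4 × (4/9) × 7575 = -1347 cm⁻¹.
Subtracting, OSPE = -4545 − (-1347) = -3198 cm⁻¹.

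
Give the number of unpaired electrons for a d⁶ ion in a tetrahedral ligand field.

Tetrahedral fields are weak (Δₜ ≈ 4/9 Δₒ), so electrons fill high-spin.
Configuration: e³ t₂³, giving 4 unpaired electrons.

4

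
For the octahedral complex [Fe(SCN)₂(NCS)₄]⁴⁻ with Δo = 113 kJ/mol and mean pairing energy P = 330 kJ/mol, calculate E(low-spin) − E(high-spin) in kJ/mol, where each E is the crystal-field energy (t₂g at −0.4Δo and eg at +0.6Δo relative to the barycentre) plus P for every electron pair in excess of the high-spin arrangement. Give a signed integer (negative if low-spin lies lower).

434

Ligand charges: 2×(-1) from SCN⁻ and 4×(-1) from NCS⁻ sum to -6; with overall charge -4, Fe is +2.
Fe is in group 8, so Fe²⁺ is d⁶ (8 − 2 = 6).
In the high-spin limit (t₂g⁴ eg²) the orbital term is -0.4Δo = -45 kJ/mol, with no excess pairing.
For low-spin the configuration is t₂g⁶ eg⁰: orbital energy -2.4 × 113 = -271 kJ/mol, and 2 additional pairs relative to high-spin add 660 kJ/mol, giving 389 kJ/mol.
E(LS) − E(HS) = 389 − (-45) = 434 kJ/mol.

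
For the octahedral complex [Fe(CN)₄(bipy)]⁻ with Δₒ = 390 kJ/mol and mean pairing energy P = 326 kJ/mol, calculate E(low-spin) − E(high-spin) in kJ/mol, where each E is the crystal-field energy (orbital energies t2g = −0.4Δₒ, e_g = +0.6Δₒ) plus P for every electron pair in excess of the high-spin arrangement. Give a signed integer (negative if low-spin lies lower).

-128

Ligand charges: 4×(-1) from CN⁻ and 1×(+0) from bipy sum to -4; with overall charge -1, Fe is +3.
Fe sits in group 8; removing 3 electrons leaves Fe³⁺ with 8 − 3 = 5 d electrons.
In the high-spin limit (t2g^3 e_g^2) the orbital term is 0.0Δₒ = 0 kJ/mol, with no excess pairing.
For low-spin the configuration is t2g^5 e_g^0: orbital energy -2.0 × 390 = -780 kJ/mol, and 2 additional pairs relative to high-spin add 652 kJ/mol, giving -128 kJ/mol.
The difference is -128 − (0) = -128 kJ/mol, so low-spin lies lower.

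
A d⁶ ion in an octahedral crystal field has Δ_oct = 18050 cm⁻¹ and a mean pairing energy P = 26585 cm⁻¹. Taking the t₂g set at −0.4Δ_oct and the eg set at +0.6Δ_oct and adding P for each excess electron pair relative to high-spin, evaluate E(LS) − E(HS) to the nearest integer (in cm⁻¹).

17070

High-spin d⁶ fills as t₂g⁴ eg² with CFSE 4(−0.4) + 2(+0.6) = -0.4Δ_oct = -7220 cm⁻¹.
Low-spin: t₂g⁶ eg⁰, orbital CFSE = -2.4Δ_oct = -43320 cm⁻¹; plus 2 excess pairs × P = +53170 cm⁻¹; total 9850 cm⁻¹.
The difference is 9850 − (-7220) = 17070 cm⁻¹, so high-spin lies lower.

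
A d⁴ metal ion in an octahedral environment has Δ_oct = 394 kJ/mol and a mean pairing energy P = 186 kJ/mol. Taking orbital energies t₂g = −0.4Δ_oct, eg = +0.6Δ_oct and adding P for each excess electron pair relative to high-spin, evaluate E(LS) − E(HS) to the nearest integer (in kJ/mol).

In the high-spin limit (t₂g³ eg¹) the orbital term is -0.6Δ_oct = -236 kJ/mol, with no excess pairing.
Low-spin: t₂g⁴ eg⁰, orbital CFSE = -1.6Δ_oct = -630 kJ/mol; plus 1 excess pair × P = +186 kJ/mol; total -444 kJ/mol.
Thus E(LS) − E(HS) = -208 kJ/mol.

-208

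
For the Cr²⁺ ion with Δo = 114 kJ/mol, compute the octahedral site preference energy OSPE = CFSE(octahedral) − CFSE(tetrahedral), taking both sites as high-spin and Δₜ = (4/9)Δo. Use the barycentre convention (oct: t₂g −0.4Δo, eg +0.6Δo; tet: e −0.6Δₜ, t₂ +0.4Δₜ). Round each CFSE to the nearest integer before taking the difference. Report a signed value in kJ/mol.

-48

Cr is in group 6, so Cr²⁺ is d⁴ (6 − 2 = 4).
In an octahedral site d⁴ (HS) is t2g^3 e_g^1, giving CFSE(oct) = -0.6Δo = -68 kJ/mol.
Tetrahedral: e^2 t2^2, CFSE = 2(−0.6) + 2(+0.4) = -0.4Δₜ = -0.4 × (4/9) × 114 = -20 kJ/mol.
Subtracting, OSPE = -68 − (-20) = -48 kJ/mol.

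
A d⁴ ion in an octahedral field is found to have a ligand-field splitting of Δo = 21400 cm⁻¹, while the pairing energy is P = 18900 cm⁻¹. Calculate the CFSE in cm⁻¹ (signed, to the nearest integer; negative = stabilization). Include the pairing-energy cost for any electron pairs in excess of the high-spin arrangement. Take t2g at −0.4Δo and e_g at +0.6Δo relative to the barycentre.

Δo > P, so pairing is preferred: the ground state is low-spin.
Filling d⁴ accordingly: t2g^4 e_g^0.
Orbital CFSE = -1.6Δo = -1.6 × 21400 = -34240 cm⁻¹.
Excess pairs vs high-spin: 1 − 0 = 1; pairing cost = +18900 cm⁻¹.
Net CFSE = -34240 + 18900 = -15340 cm⁻¹.

-15340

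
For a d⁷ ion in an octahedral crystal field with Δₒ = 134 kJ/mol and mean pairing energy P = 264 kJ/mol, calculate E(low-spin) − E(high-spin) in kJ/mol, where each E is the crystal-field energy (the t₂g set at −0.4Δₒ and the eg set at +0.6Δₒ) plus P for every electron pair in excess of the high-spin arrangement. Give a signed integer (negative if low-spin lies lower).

130

High-spin: t₂g⁵ eg², CFSE = -0.8Δₒ = -107 kJ/mol.
Low-spin: t₂g⁶ eg¹, orbital CFSE = -1.8Δₒ = -241 kJ/mol; plus 1 excess pair × P = +264 kJ/mol; total 23 kJ/mol.
Thus E(LS) − E(HS) = 130 kJ/mol.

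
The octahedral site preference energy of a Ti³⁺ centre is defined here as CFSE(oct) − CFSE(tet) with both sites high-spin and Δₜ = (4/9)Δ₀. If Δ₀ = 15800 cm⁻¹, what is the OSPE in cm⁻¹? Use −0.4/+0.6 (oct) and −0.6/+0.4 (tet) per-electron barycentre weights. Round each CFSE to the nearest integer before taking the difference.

-2107

Ti sits in group 4; removing 3 electrons leaves Ti³⁺ with 4 − 3 = 1 d electrons.
Octahedral high-spin t2g^1 e_g^0: CFSE = -0.4 × 15800 = -6320 cm⁻¹.
Tetrahedral e^1 t2^0 gives -0.6Δₜ = -0.6 × (4/9) × 15800 = -4213 cm⁻¹.
Subtracting, OSPE = -6320 − (-4213) = -2107 cm⁻¹.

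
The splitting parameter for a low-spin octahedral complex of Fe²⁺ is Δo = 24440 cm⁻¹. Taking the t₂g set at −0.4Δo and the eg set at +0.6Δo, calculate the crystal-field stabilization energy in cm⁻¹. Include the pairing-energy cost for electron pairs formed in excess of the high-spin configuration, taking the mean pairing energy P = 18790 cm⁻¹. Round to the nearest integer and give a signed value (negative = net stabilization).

Fe sits in group 8; removing 2 electrons leaves Fe²⁺ with 8 − 2 = 6 d electrons.
Configuration: t₂g⁶ eg⁰.
Orbital CFSE = 6(-0.4) + 0(0.6) = -2.4Δo = -2.4 × 24440 = -58656 cm⁻¹.
High-spin d⁶ would be t₂g⁴ eg² with 1 pair; low-spin has 3, so 2 excess pairs cost +2P = +37580 cm⁻¹.
Net CFSE = -58656 + 37580 = -21076 cm⁻¹.

-21076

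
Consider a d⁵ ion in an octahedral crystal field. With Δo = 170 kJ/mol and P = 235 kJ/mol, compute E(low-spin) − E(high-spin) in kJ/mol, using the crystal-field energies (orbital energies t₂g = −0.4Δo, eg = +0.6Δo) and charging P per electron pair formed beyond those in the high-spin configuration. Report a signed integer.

High-spin d⁵ fills as t₂g³ eg² with CFSE 3(−0.4) + 2(+0.6) = 0.0Δo = 0 kJ/mol.
Low-spin: t₂g⁵ eg⁰, orbital CFSE = -2.0Δo = -340 kJ/mol; plus 2 excess pairs × P = +470 kJ/mol; total 130 kJ/mol.
Thus E(LS) − E(HS) = 130 kJ/mol.

130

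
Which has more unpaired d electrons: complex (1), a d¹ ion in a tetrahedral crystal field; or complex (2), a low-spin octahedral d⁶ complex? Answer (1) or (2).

(1)

(1): Tetrahedral splitting is small, so the complex is high-spin; e¹ t₂⁰ → 1 unpaired.
(2): t₂g⁶ eg⁰ → 0 unpaired.
So (1) has more unpaired electrons.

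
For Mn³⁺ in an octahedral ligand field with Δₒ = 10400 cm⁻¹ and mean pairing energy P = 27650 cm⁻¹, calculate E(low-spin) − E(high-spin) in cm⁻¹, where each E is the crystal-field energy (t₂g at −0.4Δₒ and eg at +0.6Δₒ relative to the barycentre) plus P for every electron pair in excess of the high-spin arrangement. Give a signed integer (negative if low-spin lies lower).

Mn is in group 7, so Mn³⁺ is d⁴ (7 − 3 = 4).
In the high-spin limit (t₂g³ eg¹) the orbital term is -0.6Δₒ = -6240 cm⁻¹, with no excess pairing.
For low-spin the configuration is t₂g⁴ eg⁰: orbital energy -1.6 × 10400 = -16640 cm⁻¹, and 1 additional pair relative to high-spin adds 27650 cm⁻¹, giving 11010 cm⁻¹.
E(LS) − E(HS) = 11010 − (-6240) = 17250 cm⁻¹.

17250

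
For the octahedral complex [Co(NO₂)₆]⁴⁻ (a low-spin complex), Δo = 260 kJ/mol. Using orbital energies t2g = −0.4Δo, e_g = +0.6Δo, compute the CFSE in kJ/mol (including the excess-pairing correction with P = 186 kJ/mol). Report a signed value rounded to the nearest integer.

-282

Each NO₂⁻ contributes -1; 6 × (-1) = -6. With overall charge -4, Co is in the +2 oxidation state.
Co²⁺: group 9, so d-count = 9 − 2 = 7.
Configuration: t2g^6 e_g^1.
Orbital CFSE = 6(-0.4) + 1(0.6) = -1.8Δo = -1.8 × 260 = -468 kJ/mol.
Pairing penalty: 3 pairs vs 2 in the high-spin reference → 1 extra × P = 186 kJ/mol.
Combining: -468 + 186 = -282 kJ/mol.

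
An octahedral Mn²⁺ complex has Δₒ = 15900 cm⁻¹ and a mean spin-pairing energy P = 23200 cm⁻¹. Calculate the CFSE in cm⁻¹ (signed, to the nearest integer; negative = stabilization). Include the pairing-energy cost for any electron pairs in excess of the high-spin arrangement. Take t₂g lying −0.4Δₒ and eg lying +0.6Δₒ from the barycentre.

0

Mn²⁺: group 7, so d-count = 7 − 2 = 5.
Since Δₒ = 15900 cm⁻¹ < P = 23200 cm⁻¹, the complex adopts the high-spin configuration.
That gives t₂g³ eg².
Orbital CFSE = 0.0Δₒ = 0.0 × 15900 = 0 cm⁻¹.
High-spin has no excess pairs, so no pairing correction applies.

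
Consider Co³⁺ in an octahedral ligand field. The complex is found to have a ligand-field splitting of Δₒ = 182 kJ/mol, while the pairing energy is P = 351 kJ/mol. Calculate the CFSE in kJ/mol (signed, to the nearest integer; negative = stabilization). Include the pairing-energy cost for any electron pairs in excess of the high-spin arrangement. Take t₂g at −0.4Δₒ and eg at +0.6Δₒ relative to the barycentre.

Co sits in group 9; removing 3 electrons leaves Co³⁺ with 9 − 3 = 6 d electrons.
Δₒ < P, so pairing is avoided: the ground state is high-spin.
Configuration: t₂g⁴ eg².
Orbital CFSE = -0.4Δₒ = -0.4 × 182 = -73 kJ/mol.
High-spin has no excess pairs, so no pairing correction applies.

-73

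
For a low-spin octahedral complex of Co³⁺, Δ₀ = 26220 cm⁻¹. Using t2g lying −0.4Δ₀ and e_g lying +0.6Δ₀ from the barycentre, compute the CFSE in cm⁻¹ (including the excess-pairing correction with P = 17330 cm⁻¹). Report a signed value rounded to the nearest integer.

Co is in group 9, so Co³⁺ is d⁶ (9 − 3 = 6).
Electron filling gives t2g^6 e_g^0.
Orbital CFSE = 6(-0.4) + 0(0.6) = -2.4Δ₀ = -2.4 × 26220 = -62928 cm⁻¹.
Relative to high-spin t2g^4 e_g^2 (1 paired), the low-spin configuration has 2 additional pairs, contributing +2 × 17330 = +34660 cm⁻¹.
Net CFSE = -62928 + 34660 = -28268 cm⁻¹.

-28268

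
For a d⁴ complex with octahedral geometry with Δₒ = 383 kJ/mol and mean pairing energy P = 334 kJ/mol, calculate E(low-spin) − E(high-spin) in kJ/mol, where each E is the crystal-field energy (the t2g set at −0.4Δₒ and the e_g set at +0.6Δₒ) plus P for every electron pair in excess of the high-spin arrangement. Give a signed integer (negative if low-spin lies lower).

-49

In the high-spin limit (t2g^3 e_g^1) the orbital term is -0.6Δₒ = -230 kJ/mol, with no excess pairing.
Low-spin t2g^4 e_g^0 gives -1.6Δₒ = -613 kJ/mol, but forming 1 extra pair costs 1P = 334 kJ/mol, so E(LS) = -613 + 334 = -279 kJ/mol.
E(LS) − E(HS) = -279 − (-230) = -49 kJ/mol.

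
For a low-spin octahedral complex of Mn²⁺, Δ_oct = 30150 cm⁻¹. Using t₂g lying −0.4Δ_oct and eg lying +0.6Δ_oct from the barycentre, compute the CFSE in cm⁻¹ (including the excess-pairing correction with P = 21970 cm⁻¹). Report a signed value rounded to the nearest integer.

Group 7 minus oxidation state +2 gives a d⁵ configuration for Mn²⁺.
The d⁵ electrons fill as t₂g⁵ eg⁰.
CFSE(orbital) = 5×(-0.4Δ_oct) + 0×(0.6Δ_oct) = -2.0Δ_oct; with Δ_oct = 30150 cm⁻¹ that is -60300 cm⁻¹.
Relative to high-spin t₂g³ eg² (0 paired), the low-spin configuration has 2 additional pairs, contributing +2 × 21970 = +43940 cm⁻¹.
Overall CFSE = -60300 + 43940 = -16360 cm⁻¹.

-16360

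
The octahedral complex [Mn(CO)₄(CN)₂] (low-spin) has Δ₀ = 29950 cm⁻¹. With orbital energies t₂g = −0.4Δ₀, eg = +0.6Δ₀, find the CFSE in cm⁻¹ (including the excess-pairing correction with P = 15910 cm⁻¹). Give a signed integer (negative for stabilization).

-28080

Ligand charges: 4×(+0) from CO and 2×(-1) from CN⁻ sum to -2; with overall charge +0, Mn is +2.
Mn is in group 7, so Mn²⁺ is d⁵ (7 − 2 = 5).
Configuration: t₂g⁵ eg⁰.
CFSE(orbital) = 5×(-0.4Δ₀) + 0×(0.6Δ₀) = -2.0Δ₀; with Δ₀ = 29950 cm⁻¹ that is -59900 cm⁻¹.
Pairing penalty: 2 pairs vs 0 in the high-spin reference → 2 extra × P = 31820 cm⁻¹.
Net CFSE = -59900 + 31820 = -28080 cm⁻¹.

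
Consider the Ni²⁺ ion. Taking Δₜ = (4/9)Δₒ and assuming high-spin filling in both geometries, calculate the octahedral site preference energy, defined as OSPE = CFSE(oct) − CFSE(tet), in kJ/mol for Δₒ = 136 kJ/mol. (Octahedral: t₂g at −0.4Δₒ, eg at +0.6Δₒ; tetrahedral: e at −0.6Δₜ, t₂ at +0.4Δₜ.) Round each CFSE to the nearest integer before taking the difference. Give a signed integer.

-115

Ni sits in group 10; removing 2 electrons leaves Ni²⁺ with 10 − 2 = 8 d electrons.
In an octahedral site d⁸ (HS) is t2g^6 e_g^2, giving CFSE(oct) = -1.2Δₒ = -163 kJ/mol.
Tetrahedral e^4 t2^4 gives -0.8Δₜ = -0.8 × (4/9) × 136 = -48 kJ/mol.
OSPE = -163 − (-48) = -115 kJ/mol.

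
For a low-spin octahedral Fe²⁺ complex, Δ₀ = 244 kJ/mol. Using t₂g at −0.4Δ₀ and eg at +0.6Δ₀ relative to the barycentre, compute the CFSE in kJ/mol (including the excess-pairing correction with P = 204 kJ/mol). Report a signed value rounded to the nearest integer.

-178

Fe sits in group 8; removing 2 electrons leaves Fe²⁺ with 8 − 2 = 6 d electrons.
Configuration: t₂g⁶ eg⁰.
Orbital CFSE = 6(-0.4) + 0(0.6) = -2.4Δ₀ = -2.4 × 244 = -586 kJ/mol.
Relative to high-spin t₂g⁴ eg² (1 paired), the low-spin configuration has 2 additional pairs, contributing +2 × 204 = +408 kJ/mol.
Net CFSE = -586 + 408 = -178 kJ/mol.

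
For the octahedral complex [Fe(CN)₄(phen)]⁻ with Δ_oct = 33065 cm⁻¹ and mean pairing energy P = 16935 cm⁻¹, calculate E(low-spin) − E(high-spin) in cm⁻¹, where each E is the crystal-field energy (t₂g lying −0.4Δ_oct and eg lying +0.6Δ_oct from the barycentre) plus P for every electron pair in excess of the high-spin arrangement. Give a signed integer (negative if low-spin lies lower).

-32260

Ligand charges: 4×(-1) from CN⁻ and 1×(+0) from phen sum to -4; with overall charge -1, Fe is +3.
Fe³⁺: group 8, so d-count = 8 − 3 = 5.
In the high-spin limit (t₂g³ eg²) the orbital term is 0.0Δ_oct = 0 cm⁻¹, with no excess pairing.
Low-spin: t₂g⁵ eg⁰, orbital CFSE = -2.0Δ_oct = -66130 cm⁻¹; plus 2 excess pairs × P = +33870 cm⁻¹; total -32260 cm⁻¹.
Thus E(LS) − E(HS) = -32260 cm⁻¹.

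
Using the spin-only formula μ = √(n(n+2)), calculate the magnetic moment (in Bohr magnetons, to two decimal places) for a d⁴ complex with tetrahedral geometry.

4.90 Bohr magnetons

Tetrahedral fields are weak (Δₜ ≈ 4/9 Δₒ), so electrons fill high-spin.
Configuration: e² t₂² → 4 unpaired electrons.
μ(spin-only) = √[4(4+2)] = √24 ≈ 4.90 Bohr magnetons.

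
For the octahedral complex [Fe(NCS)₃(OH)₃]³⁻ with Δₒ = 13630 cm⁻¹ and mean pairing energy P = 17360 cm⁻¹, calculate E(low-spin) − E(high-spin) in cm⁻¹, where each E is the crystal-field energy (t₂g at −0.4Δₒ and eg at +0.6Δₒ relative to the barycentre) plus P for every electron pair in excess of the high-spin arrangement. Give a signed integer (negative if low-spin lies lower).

Ligand charges: 3×(-1) from NCS⁻ and 3×(-1) from OH⁻ sum to -6; with overall charge -3, Fe is +3.
Group 8 minus oxidation state +3 gives a d⁵ configuration for Fe³⁺.
High-spin: t₂g³ eg², CFSE = 0.0Δₒ = 0 cm⁻¹.
Low-spin: t₂g⁵ eg⁰, orbital CFSE = -2.0Δₒ = -27260 cm⁻¹; plus 2 excess pairs × P = +34720 cm⁻¹; total 7460 cm⁻¹.
The difference is 7460 − (0) = 7460 cm⁻¹, so high-spin lies lower.

7460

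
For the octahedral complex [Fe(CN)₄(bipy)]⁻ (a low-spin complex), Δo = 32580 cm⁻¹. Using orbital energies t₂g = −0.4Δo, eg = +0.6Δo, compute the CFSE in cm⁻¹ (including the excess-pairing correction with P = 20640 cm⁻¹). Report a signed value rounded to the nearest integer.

-23880

Ligand charges: 4×(-1) from CN⁻ and 1×(+0) from bipy sum to -4; with overall charge -1, Fe is +3.
Group 8 minus oxidation state +3 gives a d⁵ configuration for Fe³⁺.
Configuration: t₂g⁵ eg⁰.
Orbital CFSE = 5(-0.4) + 0(0.6) = -2.0Δo = -2.0 × 32580 = -65160 cm⁻¹.
Pairing penalty: 2 pairs vs 0 in the high-spin reference → 2 extra × P = 41280 cm⁻¹.
Combining: -65160 + 41280 = -23880 cm⁻¹.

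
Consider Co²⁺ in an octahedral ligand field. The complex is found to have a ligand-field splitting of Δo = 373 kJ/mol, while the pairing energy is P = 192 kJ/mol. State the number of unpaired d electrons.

Co sits in group 9; removing 2 electrons leaves Co²⁺ with 9 − 2 = 7 d electrons.
Since Δo = 373 kJ/mol > P = 192 kJ/mol, the complex adopts the low-spin configuration.
Filling d⁷ accordingly: t2g^6 e_g^1.
Unpaired electrons: 1.

1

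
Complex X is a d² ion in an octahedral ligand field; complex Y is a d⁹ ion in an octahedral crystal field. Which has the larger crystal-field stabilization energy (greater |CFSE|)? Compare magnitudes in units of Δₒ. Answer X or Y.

X: t2g^2 e_g^0, CFSE = -0.8Δₒ.
Y: For octahedral d⁹ the high- and low-spin configurations coincide; t₂g⁶ eg³, CFSE = -0.6Δₒ.
So X has the larger |CFSE|.

X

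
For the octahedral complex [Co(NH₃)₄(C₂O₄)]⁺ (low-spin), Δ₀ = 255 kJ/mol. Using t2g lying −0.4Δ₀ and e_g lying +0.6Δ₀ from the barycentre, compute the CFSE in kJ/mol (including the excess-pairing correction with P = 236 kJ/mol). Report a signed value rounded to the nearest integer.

-140

Ligand charges: 4×(+0) from NH₃ and 1×(-2) from C₂O₄²⁻ sum to -2; with overall charge +1, Co is +3.
Co is in group 9, so Co³⁺ is d⁶ (9 − 3 = 6).
The d⁶ electrons fill as t2g^6 e_g^0.
The orbital stabilization is -2.4Δ₀ = -2.4 × 255 = -612 kJ/mol.
High-spin d⁶ would be t2g^4 e_g^2 with 1 pair; low-spin has 3, so 2 excess pairs cost +2P = +472 kJ/mol.
Net CFSE = -612 + 472 = -140 kJ/mol.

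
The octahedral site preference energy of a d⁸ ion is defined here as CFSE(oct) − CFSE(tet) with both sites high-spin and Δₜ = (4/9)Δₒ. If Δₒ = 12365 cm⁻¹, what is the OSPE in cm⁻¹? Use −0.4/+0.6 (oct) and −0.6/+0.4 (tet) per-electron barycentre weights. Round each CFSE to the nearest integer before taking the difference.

In an octahedral site d⁸ (HS) is t₂g⁶ eg², giving CFSE(oct) = -1.2Δₒ = -14838 cm⁻¹.
Tetrahedral e⁴ t₂⁴ gives -0.8Δₜ = -0.8 × (4/9) × 12365 = -4396 cm⁻¹.
Subtracting, OSPE = -14838 − (-4396) = -10442 cm⁻¹.

-10442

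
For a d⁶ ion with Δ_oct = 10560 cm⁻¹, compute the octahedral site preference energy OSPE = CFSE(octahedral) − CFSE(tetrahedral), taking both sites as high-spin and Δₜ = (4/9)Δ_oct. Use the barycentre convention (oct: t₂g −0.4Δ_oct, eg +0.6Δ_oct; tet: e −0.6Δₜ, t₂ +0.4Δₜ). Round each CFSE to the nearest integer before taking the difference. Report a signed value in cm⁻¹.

-1408

Octahedral high-spin t2g^4 e_g^2: CFSE = -0.4 × 10560 = -4224 cm⁻¹.
Tetrahedral: e^3 t2^3, CFSE = 3(−0.6) + 3(+0.4) = -0.6Δₜ = -0.6 × (4/9) × 10560 = -2816 cm⁻¹.
Subtracting, OSPE = -4224 − (-2816) = -1408 cm⁻¹.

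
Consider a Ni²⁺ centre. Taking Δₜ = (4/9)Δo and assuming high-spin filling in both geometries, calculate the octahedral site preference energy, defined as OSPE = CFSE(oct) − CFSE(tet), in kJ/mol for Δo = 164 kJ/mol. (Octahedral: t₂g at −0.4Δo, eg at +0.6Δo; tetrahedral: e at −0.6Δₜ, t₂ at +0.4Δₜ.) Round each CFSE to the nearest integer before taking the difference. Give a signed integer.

Group 10 minus oxidation state +2 gives a d⁸ configuration for Ni²⁺.
Octahedral high-spin t₂g⁶ eg²: CFSE = -1.2 × 164 = -197 kJ/mol.
Tetrahedral e⁴ t₂⁴ gives -0.8Δₜ = -0.8 × (4/9) × 164 = -58 kJ/mol.
OSPE = CFSE(oct) − CFSE(tet) = -197 − (-58) = -139 kJ/mol.

-139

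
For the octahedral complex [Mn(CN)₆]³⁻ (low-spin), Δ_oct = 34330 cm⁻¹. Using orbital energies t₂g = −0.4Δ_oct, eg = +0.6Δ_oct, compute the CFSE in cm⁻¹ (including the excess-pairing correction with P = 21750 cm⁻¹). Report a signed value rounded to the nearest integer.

-33178

Each CN⁻ contributes -1; 6 × (-1) = -6. With overall charge -3, Mn is in the +3 oxidation state.
Mn sits in group 7; removing 3 electrons leaves Mn³⁺ with 7 − 3 = 4 d electrons.
The d⁴ electrons fill as t₂g⁴ eg⁰.
The orbital stabilization is -1.6Δ_oct = -1.6 × 34330 = -54928 cm⁻¹.
Relative to high-spin t₂g³ eg¹ (0 paired), the low-spin configuration has 1 additional pair, contributing +1 × 21750 = +21750 cm⁻¹.
Overall CFSE = -54928 + 21750 = -33178 cm⁻¹.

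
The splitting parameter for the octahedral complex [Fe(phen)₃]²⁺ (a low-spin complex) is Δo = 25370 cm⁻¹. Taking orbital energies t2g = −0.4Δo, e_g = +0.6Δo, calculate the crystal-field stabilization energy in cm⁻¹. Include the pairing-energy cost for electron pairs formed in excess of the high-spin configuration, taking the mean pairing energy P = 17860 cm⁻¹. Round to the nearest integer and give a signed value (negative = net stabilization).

phen is neutral, so the +2 overall charge sits on Fe: oxidation state +2.
Fe sits in group 8; removing 2 electrons leaves Fe²⁺ with 8 − 2 = 6 d electrons.
Electron filling gives t2g^6 e_g^0.
Orbital CFSE = 6(-0.4) + 0(0.6) = -2.4Δo = -2.4 × 25370 = -60888 cm⁻¹.
Relative to high-spin t2g^4 e_g^2 (1 paired), the low-spin configuration has 2 additional pairs, contributing +2 × 17860 = +35720 cm⁻¹.
Net CFSE = -60888 + 35720 = -25168 cm⁻¹.

-25168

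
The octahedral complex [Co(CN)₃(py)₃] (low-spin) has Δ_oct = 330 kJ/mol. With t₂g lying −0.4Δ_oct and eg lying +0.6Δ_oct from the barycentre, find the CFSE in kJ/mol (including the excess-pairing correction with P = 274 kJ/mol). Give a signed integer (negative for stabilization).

-244

Ligand charges: 3×(-1) from CN⁻ and 3×(+0) from py sum to -3; with overall charge +0, Co is +3.
Group 9 minus oxidation state +3 gives a d⁶ configuration for Co³⁺.
The d⁶ electrons fill as t₂g⁶ eg⁰.
Orbital CFSE = 6(-0.4) + 0(0.6) = -2.4Δ_oct = -2.4 × 330 = -792 kJ/mol.
Relative to high-spin t₂g⁴ eg² (1 paired), the low-spin configuration has 2 additional pairs, contributing +2 × 274 = +548 kJ/mol.
Combining: -792 + 548 = -244 kJ/mol.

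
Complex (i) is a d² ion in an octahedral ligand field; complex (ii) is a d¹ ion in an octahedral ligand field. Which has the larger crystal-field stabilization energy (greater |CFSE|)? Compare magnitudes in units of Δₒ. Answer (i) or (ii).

(i): For octahedral d² the high- and low-spin configurations coincide; t₂g² eg⁰, CFSE = -0.8Δₒ.
(ii): For octahedral d¹ the high- and low-spin configurations coincide; t₂g¹ eg⁰, CFSE = -0.4Δₒ.
So (i) has the larger |CFSE|.

(i)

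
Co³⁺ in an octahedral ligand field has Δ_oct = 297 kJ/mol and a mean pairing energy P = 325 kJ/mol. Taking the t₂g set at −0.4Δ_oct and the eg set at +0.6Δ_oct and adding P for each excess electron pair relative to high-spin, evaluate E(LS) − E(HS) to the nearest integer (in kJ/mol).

56

Co sits in group 9; removing 3 electrons leaves Co³⁺ with 9 − 3 = 6 d electrons.
In the high-spin limit (t₂g⁴ eg²) the orbital term is -0.4Δ_oct = -119 kJ/mol, with no excess pairing.
Low-spin: t₂g⁶ eg⁰, orbital CFSE = -2.4Δ_oct = -713 kJ/mol; plus 2 excess pairs × P = +650 kJ/mol; total -63 kJ/mol.
The difference is -63 − (-119) = 56 kJ/mol, so high-spin lies lower.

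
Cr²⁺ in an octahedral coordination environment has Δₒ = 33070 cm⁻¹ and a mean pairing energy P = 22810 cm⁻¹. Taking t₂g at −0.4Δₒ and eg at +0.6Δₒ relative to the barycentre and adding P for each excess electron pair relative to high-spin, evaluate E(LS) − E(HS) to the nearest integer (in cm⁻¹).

-10260

Cr is in group 6, so Cr²⁺ is d⁴ (6 − 2 = 4).
In the high-spin limit (t₂g³ eg¹) the orbital term is -0.6Δₒ = -19842 cm⁻¹, with no excess pairing.
For low-spin the configuration is t₂g⁴ eg⁰: orbital energy -1.6 × 33070 = -52912 cm⁻¹, and 1 additional pair relative to high-spin adds 22810 cm⁻¹, giving -30102 cm⁻¹.
Thus E(LS) − E(HS) = -10260 cm⁻¹.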